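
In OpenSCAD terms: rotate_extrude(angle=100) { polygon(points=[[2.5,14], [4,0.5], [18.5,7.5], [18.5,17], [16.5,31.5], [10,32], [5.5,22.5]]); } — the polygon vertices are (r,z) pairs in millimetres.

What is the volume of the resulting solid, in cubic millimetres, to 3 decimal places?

Volume = 6912.231 mm³

Profile (r,z), 7 vertices: (2.5,14) (4,0.5) (18.5,7.5) (18.5,17) (16.5,31.5) (10,32) (5.5,22.5)
edge 0: (2.5,14)→(4,0.5)  cross = 2.5·0.5 − 4·14 = -54.7500; (r_i+r_j)·cross = 6.5·-54.7500 = -355.8750
edge 1: (4,0.5)→(18.5,7.5)  cross = 4·7.5 − 18.5·0.5 = 20.7500; (r_i+r_j)·cross = 22.5·20.7500 = 466.8750
edge 2: (18.5,7.5)→(18.5,17)  cross = 18.5·17 − 18.5·7.5 = 175.7500; (r_i+r_j)·cross = 37·175.7500 = 6502.7500
edge 3: (18.5,17)→(16.5,31.5)  cross = 18.5·31.5 − 16.5·17 = 302.2500; (r_i+r_j)·cross = 35·302.2500 = 10578.7500
edge 4: (16.5,31.5)→(10,32)  cross = 16.5·32 − 10·31.5 = 213.0000; (r_i+r_j)·cross = 26.5·213.0000 = 5644.5000
edge 5: (10,32)→(5.5,22.5)  cross = 10·22.5 − 5.5·32 = 49.0000; (r_i+r_j)·cross = 15.5·49.0000 = 759.5000
edge 6: (5.5,22.5)→(2.5,14)  cross = 5.5·14 − 2.5·22.5 = 20.7500; (r_i+r_j)·cross = 8·20.7500 = 166.0000
Σcross = 726.7500 → A = |Σcross|/2 = 363.3750 mm²
Σ(r_i+r_j)·cross = 23762.5000 → first moment M = |Σ|/6 = 3960.4167
R_c = M/A = 3960.4167/363.3750 = 10.8990 mm
θ = 100° = 1.745329 rad
V = θ·R_c·A = 1.745329·10.8990·363.3750 = 6912.231 mm³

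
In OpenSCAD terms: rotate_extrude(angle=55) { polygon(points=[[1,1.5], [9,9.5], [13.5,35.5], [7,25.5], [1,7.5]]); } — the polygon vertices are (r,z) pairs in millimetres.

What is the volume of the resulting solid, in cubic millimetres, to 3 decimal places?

Volume = 1028.726 mm³

Profile (r,z), 5 vertices: (1,1.5) (9,9.5) (13.5,35.5) (7,25.5) (1,7.5)
edge 0: (1,1.5)→(9,9.5)  cross = 1·9.5 − 9·1.5 = -4.0000; (r_i+r_j)·cross = 10·-4.0000 = -40.0000
edge 1: (9,9.5)→(13.5,35.5)  cross = 9·35.5 − 13.5·9.5 = 191.2500; (r_i+r_j)·cross = 22.5·191.2500 = 4303.1250
edge 2: (13.5,35.5)→(7,25.5)  cross = 13.5·25.5 − 7·35.5 = 95.7500; (r_i+r_j)·cross = 20.5·95.7500 = 1962.8750
edge 3: (7,25.5)→(1,7.5)  cross = 7·7.5 − 1·25.5 = 27.0000; (r_i+r_j)·cross = 8·27.0000 = 216.0000
edge 4: (1,7.5)→(1,1.5)  cross = 1·1.5 − 1·7.5 = -6.0000; (r_i+r_j)·cross = 2·-6.0000 = -12.0000
Σcross = 304.0000 → A = |Σcross|/2 = 152.0000 mm²
Σ(r_i+r_j)·cross = 6430.0000 → first moment M = |Σ|/6 = 1071.6667
R_c = M/A = 1071.6667/152.0000 = 7.0504 mm
θ = 55° = 0.959931 rad
V = θ·R_c·A = 0.959931·7.0504·152.0000 = 1028.726 mm³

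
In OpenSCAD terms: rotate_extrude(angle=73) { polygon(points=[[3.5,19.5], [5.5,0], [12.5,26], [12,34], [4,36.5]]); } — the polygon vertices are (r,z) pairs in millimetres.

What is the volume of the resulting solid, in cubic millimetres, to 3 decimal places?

Volume = 1876.337 mm³

Profile (r,z), 5 vertices: (3.5,19.5) (5.5,0) (12.5,26) (12,34) (4,36.5)
edge 0: (3.5,19.5)→(5.5,0)  cross = 3.5·0 − 5.5·19.5 = -107.2500; (r_i+r_j)·cross = 9·-107.2500 = -965.2500
edge 1: (5.5,0)→(12.5,26)  cross = 5.5·26 − 12.5·0 = 143.0000; (r_i+r_j)·cross = 18·143.0000 = 2574.0000
edge 2: (12.5,26)→(12,34)  cross = 12.5·34 − 12·26 = 113.0000; (r_i+r_j)·cross = 24.5·113.0000 = 2768.5000
edge 3: (12,34)→(4,36.5)  cross = 12·36.5 − 4·34 = 302.0000; (r_i+r_j)·cross = 16·302.0000 = 4832.0000
edge 4: (4,36.5)→(3.5,19.5)  cross = 4·19.5 − 3.5·36.5 = -49.7500; (r_i+r_j)·cross = 7.5·-49.7500 = -373.1250
Σcross = 401.0000 → A = |Σcross|/2 = 200.5000 mm²
Σ(r_i+r_j)·cross = 8836.1250 → first moment M = |Σ|/6 = 1472.6875
R_c = M/A = 1472.6875/200.5000 = 7.3451 mm
θ = 73° = 1.274090 rad
V = θ·R_c·A = 1.274090·7.3451·200.5000 = 1876.337 mm³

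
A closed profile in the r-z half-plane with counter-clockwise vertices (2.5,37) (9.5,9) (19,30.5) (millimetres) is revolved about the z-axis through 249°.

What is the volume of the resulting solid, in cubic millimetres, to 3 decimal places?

Profile (r,z), 3 vertices: (2.5,37) (9.5,9) (19,30.5)
edge 0: (2.5,37)→(9.5,9)  cross = 2.5·9 − 9.5·37 = -329.0000; (r_i+r_j)·cross = 12·-329.0000 = -3948.0000
edge 1: (9.5,9)→(19,30.5)  cross = 9.5·30.5 − 19·9 = 118.7500; (r_i+r_j)·cross = 28.5·118.7500 = 3384.3750
edge 2: (19,30.5)→(2.5,37)  cross = 19·37 − 2.5·30.5 = 626.7500; (r_i+r_j)·cross = 21.5·626.7500 = 13475.1250
Σcross = 416.5000 → A = |Σcross|/2 = 208.2500 mm²
Σ(r_i+r_j)·cross = 12911.5000 → first moment M = |Σ|/6 = 2151.9167
R_c = M/A = 2151.9167/208.2500 = 10.3333 mm
θ = 249° = 4.345870 rad
V = θ·R_c·A = 4.345870·10.3333·208.2500 = 9351.950 mm³

Volume = 9351.950 mm³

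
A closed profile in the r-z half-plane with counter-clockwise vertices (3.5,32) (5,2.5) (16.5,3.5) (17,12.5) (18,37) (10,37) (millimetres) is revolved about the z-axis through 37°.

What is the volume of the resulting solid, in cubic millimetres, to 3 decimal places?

Profile (r,z), 6 vertices: (3.5,32) (5,2.5) (16.5,3.5) (17,12.5) (18,37) (10,37)
edge 0: (3.5,32)→(5,2.5)  cross = 3.5·2.5 − 5·32 = -151.2500; (r_i+r_j)·cross = 8.5·-151.2500 = -1285.6250
edge 1: (5,2.5)→(16.5,3.5)  cross = 5·3.5 − 16.5·2.5 = -23.7500; (r_i+r_j)·cross = 21.5·-23.7500 = -510.6250
edge 2: (16.5,3.5)→(17,12.5)  cross = 16.5·12.5 − 17·3.5 = 146.7500; (r_i+r_j)·cross = 33.5·146.7500 = 4916.1250
edge 3: (17,12.5)→(18,37)  cross = 17·37 − 18·12.5 = 404.0000; (r_i+r_j)·cross = 35·404.0000 = 14140.0000
edge 4: (18,37)→(10,37)  cross = 18·37 − 10·37 = 296.0000; (r_i+r_j)·cross = 28·296.0000 = 8288.0000
edge 5: (10,37)→(3.5,32)  cross = 10·32 − 3.5·37 = 190.5000; (r_i+r_j)·cross = 13.5·190.5000 = 2571.7500
Σcross = 862.2500 → A = |Σcross|/2 = 431.1250 mm²
Σ(r_i+r_j)·cross = 28119.6250 → first moment M = |Σ|/6 = 4686.6042
R_c = M/A = 4686.6042/431.1250 = 10.8706 mm
θ = 37° = 0.645772 rad
V = θ·R_c·A = 0.645772·10.8706·431.1250 = 3026.477 mm³

Volume = 3026.477 mm³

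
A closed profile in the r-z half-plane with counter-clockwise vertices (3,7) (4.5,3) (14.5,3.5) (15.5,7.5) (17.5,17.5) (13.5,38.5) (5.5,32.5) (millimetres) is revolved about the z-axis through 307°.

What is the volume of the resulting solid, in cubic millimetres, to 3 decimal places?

Profile (r,z), 7 vertices: (3,7) (4.5,3) (14.5,3.5) (15.5,7.5) (17.5,17.5) (13.5,38.5) (5.5,32.5)
edge 0: (3,7)→(4.5,3)  cross = 3·3 − 4.5·7 = -22.5000; (r_i+r_j)·cross = 7.5·-22.5000 = -168.7500
edge 1: (4.5,3)→(14.5,3.5)  cross = 4.5·3.5 − 14.5·3 = -27.7500; (r_i+r_j)·cross = 19·-27.7500 = -527.2500
edge 2: (14.5,3.5)→(15.5,7.5)  cross = 14.5·7.5 − 15.5·3.5 = 54.5000; (r_i+r_j)·cross = 30·54.5000 = 1635.0000
edge 3: (15.5,7.5)→(17.5,17.5)  cross = 15.5·17.5 − 17.5·7.5 = 140.0000; (r_i+r_j)·cross = 33·140.0000 = 4620.0000
edge 4: (17.5,17.5)→(13.5,38.5)  cross = 17.5·38.5 − 13.5·17.5 = 437.5000; (r_i+r_j)·cross = 31·437.5000 = 13562.5000
edge 5: (13.5,38.5)→(5.5,32.5)  cross = 13.5·32.5 − 5.5·38.5 = 227.0000; (r_i+r_j)·cross = 19·227.0000 = 4313.0000
edge 6: (5.5,32.5)→(3,7)  cross = 5.5·7 − 3·32.5 = -59.0000; (r_i+r_j)·cross = 8.5·-59.0000 = -501.5000
Σcross = 749.7500 → A = |Σcross|/2 = 374.8750 mm²
Σ(r_i+r_j)·cross = 22933.0000 → first moment M = |Σ|/6 = 3822.1667
R_c = M/A = 3822.1667/374.8750 = 10.1958 mm
θ = 307° = 5.358161 rad
V = θ·R_c·A = 5.358161·10.1958·374.8750 = 20479.784 mm³

Volume = 20479.784 mm³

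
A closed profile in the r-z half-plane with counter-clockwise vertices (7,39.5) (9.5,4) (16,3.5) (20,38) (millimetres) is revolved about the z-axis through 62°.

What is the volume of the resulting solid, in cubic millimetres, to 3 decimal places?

Profile (r,z), 4 vertices: (7,39.5) (9.5,4) (16,3.5) (20,38)
edge 0: (7,39.5)→(9.5,4)  cross = 7·4 − 9.5·39.5 = -347.2500; (r_i+r_j)·cross = 16.5·-347.2500 = -5729.6250
edge 1: (9.5,4)→(16,3.5)  cross = 9.5·3.5 − 16·4 = -30.7500; (r_i+r_j)·cross = 25.5·-30.7500 = -784.1250
edge 2: (16,3.5)→(20,38)  cross = 16·38 − 20·3.5 = 538.0000; (r_i+r_j)·cross = 36·538.0000 = 19368.0000
edge 3: (20,38)→(7,39.5)  cross = 20·39.5 − 7·38 = 524.0000; (r_i+r_j)·cross = 27·524.0000 = 14148.0000
Σcross = 684.0000 → A = |Σcross|/2 = 342.0000 mm²
Σ(r_i+r_j)·cross = 27002.2500 → first moment M = |Σ|/6 = 4500.3750
R_c = M/A = 4500.3750/342.0000 = 13.1590 mm
θ = 62° = 1.082104 rad
V = θ·R_c·A = 1.082104·13.1590·342.0000 = 4869.874 mm³

Volume = 4869.874 mm³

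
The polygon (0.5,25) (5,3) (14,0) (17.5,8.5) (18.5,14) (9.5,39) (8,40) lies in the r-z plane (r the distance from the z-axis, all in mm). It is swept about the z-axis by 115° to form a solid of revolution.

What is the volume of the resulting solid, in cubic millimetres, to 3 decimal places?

Profile (r,z), 7 vertices: (0.5,25) (5,3) (14,0) (17.5,8.5) (18.5,14) (9.5,39) (8,40)
edge 0: (0.5,25)→(5,3)  cross = 0.5·3 − 5·25 = -123.5000; (r_i+r_j)·cross = 5.5·-123.5000 = -679.2500
edge 1: (5,3)→(14,0)  cross = 5·0 − 14·3 = -42.0000; (r_i+r_j)·cross = 19·-42.0000 = -798.0000
edge 2: (14,0)→(17.5,8.5)  cross = 14·8.5 − 17.5·0 = 119.0000; (r_i+r_j)·cross = 31.5·119.0000 = 3748.5000
edge 3: (17.5,8.5)→(18.5,14)  cross = 17.5·14 − 18.5·8.5 = 87.7500; (r_i+r_j)·cross = 36·87.7500 = 3159.0000
edge 4: (18.5,14)→(9.5,39)  cross = 18.5·39 − 9.5·14 = 588.5000; (r_i+r_j)·cross = 28·588.5000 = 16478.0000
edge 5: (9.5,39)→(8,40)  cross = 9.5·40 − 8·39 = 68.0000; (r_i+r_j)·cross = 17.5·68.0000 = 1190.0000
edge 6: (8,40)→(0.5,25)  cross = 8·25 − 0.5·40 = 180.0000; (r_i+r_j)·cross = 8.5·180.0000 = 1530.0000
Σcross = 877.7500 → A = |Σcross|/2 = 438.8750 mm²
Σ(r_i+r_j)·cross = 24628.2500 → first moment M = |Σ|/6 = 4104.7083
R_c = M/A = 4104.7083/438.8750 = 9.3528 mm
θ = 115° = 2.007129 rad
V = θ·R_c·A = 2.007129·9.3528·438.8750 = 8238.678 mm³

Volume = 8238.678 mm³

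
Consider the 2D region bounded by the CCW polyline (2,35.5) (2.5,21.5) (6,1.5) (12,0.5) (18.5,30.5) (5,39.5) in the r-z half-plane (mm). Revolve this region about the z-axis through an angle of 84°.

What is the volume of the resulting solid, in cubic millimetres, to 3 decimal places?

Profile (r,z), 6 vertices: (2,35.5) (2.5,21.5) (6,1.5) (12,0.5) (18.5,30.5) (5,39.5)
edge 0: (2,35.5)→(2.5,21.5)  cross = 2·21.5 − 2.5·35.5 = -45.7500; (r_i+r_j)·cross = 4.5·-45.7500 = -205.8750
edge 1: (2.5,21.5)→(6,1.5)  cross = 2.5·1.5 − 6·21.5 = -125.2500; (r_i+r_j)·cross = 8.5·-125.2500 = -1064.6250
edge 2: (6,1.5)→(12,0.5)  cross = 6·0.5 − 12·1.5 = -15.0000; (r_i+r_j)·cross = 18·-15.0000 = -270.0000
edge 3: (12,0.5)→(18.5,30.5)  cross = 12·30.5 − 18.5·0.5 = 356.7500; (r_i+r_j)·cross = 30.5·356.7500 = 10880.8750
edge 4: (18.5,30.5)→(5,39.5)  cross = 18.5·39.5 − 5·30.5 = 578.2500; (r_i+r_j)·cross = 23.5·578.2500 = 13588.8750
edge 5: (5,39.5)→(2,35.5)  cross = 5·35.5 − 2·39.5 = 98.5000; (r_i+r_j)·cross = 7·98.5000 = 689.5000
Σcross = 847.5000 → A = |Σcross|/2 = 423.7500 mm²
Σ(r_i+r_j)·cross = 23618.7500 → first moment M = |Σ|/6 = 3936.4583
R_c = M/A = 3936.4583/423.7500 = 9.2896 mm
θ = 84° = 1.466077 rad
V = θ·R_c·A = 1.466077·9.2896·423.7500 = 5771.149 mm³

Volume = 5771.149 mm³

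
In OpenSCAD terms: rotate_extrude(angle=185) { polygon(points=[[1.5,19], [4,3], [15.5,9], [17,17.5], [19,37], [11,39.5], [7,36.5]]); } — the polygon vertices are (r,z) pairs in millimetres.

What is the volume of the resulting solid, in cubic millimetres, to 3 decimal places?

Volume = 14604.802 mm³

Profile (r,z), 7 vertices: (1.5,19) (4,3) (15.5,9) (17,17.5) (19,37) (11,39.5) (7,36.5)
edge 0: (1.5,19)→(4,3)  cross = 1.5·3 − 4·19 = -71.5000; (r_i+r_j)·cross = 5.5·-71.5000 = -393.2500
edge 1: (4,3)→(15.5,9)  cross = 4·9 − 15.5·3 = -10.5000; (r_i+r_j)·cross = 19.5·-10.5000 = -204.7500
edge 2: (15.5,9)→(17,17.5)  cross = 15.5·17.5 − 17·9 = 118.2500; (r_i+r_j)·cross = 32.5·118.2500 = 3843.1250
edge 3: (17,17.5)→(19,37)  cross = 17·37 − 19·17.5 = 296.5000; (r_i+r_j)·cross = 36·296.5000 = 10674.0000
edge 4: (19,37)→(11,39.5)  cross = 19·39.5 − 11·37 = 343.5000; (r_i+r_j)·cross = 30·343.5000 = 10305.0000
edge 5: (11,39.5)→(7,36.5)  cross = 11·36.5 − 7·39.5 = 125.0000; (r_i+r_j)·cross = 18·125.0000 = 2250.0000
edge 6: (7,36.5)→(1.5,19)  cross = 7·19 − 1.5·36.5 = 78.2500; (r_i+r_j)·cross = 8.5·78.2500 = 665.1250
Σcross = 879.5000 → A = |Σcross|/2 = 439.7500 mm²
Σ(r_i+r_j)·cross = 27139.2500 → first moment M = |Σ|/6 = 4523.2083
R_c = M/A = 4523.2083/439.7500 = 10.2859 mm
θ = 185° = 3.228859 rad
V = θ·R_c·A = 3.228859·10.2859·439.7500 = 14604.802 mm³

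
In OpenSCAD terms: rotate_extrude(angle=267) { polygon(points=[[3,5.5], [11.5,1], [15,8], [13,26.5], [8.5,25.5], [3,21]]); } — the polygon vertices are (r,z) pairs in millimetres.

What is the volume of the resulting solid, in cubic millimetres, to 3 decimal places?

Volume = 9757.518 mm³

Profile (r,z), 6 vertices: (3,5.5) (11.5,1) (15,8) (13,26.5) (8.5,25.5) (3,21)
edge 0: (3,5.5)→(11.5,1)  cross = 3·1 − 11.5·5.5 = -60.2500; (r_i+r_j)·cross = 14.5·-60.2500 = -873.6250
edge 1: (11.5,1)→(15,8)  cross = 11.5·8 − 15·1 = 77.0000; (r_i+r_j)·cross = 26.5·77.0000 = 2040.5000
edge 2: (15,8)→(13,26.5)  cross = 15·26.5 − 13·8 = 293.5000; (r_i+r_j)·cross = 28·293.5000 = 8218.0000
edge 3: (13,26.5)→(8.5,25.5)  cross = 13·25.5 − 8.5·26.5 = 106.2500; (r_i+r_j)·cross = 21.5·106.2500 = 2284.3750
edge 4: (8.5,25.5)→(3,21)  cross = 8.5·21 − 3·25.5 = 102.0000; (r_i+r_j)·cross = 11.5·102.0000 = 1173.0000
edge 5: (3,21)→(3,5.5)  cross = 3·5.5 − 3·21 = -46.5000; (r_i+r_j)·cross = 6·-46.5000 = -279.0000
Σcross = 472.0000 → A = |Σcross|/2 = 236.0000 mm²
Σ(r_i+r_j)·cross = 12563.2500 → first moment M = |Σ|/6 = 2093.8750
R_c = M/A = 2093.8750/236.0000 = 8.8724 mm
θ = 267° = 4.660029 rad
V = θ·R_c·A = 4.660029·8.8724·236.0000 = 9757.518 mm³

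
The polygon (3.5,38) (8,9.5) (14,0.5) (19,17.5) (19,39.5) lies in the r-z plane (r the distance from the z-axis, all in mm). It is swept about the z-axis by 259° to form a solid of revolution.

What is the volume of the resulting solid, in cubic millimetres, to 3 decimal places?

Volume = 23233.552 mm³

Profile (r,z), 5 vertices: (3.5,38) (8,9.5) (14,0.5) (19,17.5) (19,39.5)
edge 0: (3.5,38)→(8,9.5)  cross = 3.5·9.5 − 8·38 = -270.7500; (r_i+r_j)·cross = 11.5·-270.7500 = -3113.6250
edge 1: (8,9.5)→(14,0.5)  cross = 8·0.5 − 14·9.5 = -129.0000; (r_i+r_j)·cross = 22·-129.0000 = -2838.0000
edge 2: (14,0.5)→(19,17.5)  cross = 14·17.5 − 19·0.5 = 235.5000; (r_i+r_j)·cross = 33·235.5000 = 7771.5000
edge 3: (19,17.5)→(19,39.5)  cross = 19·39.5 − 19·17.5 = 418.0000; (r_i+r_j)·cross = 38·418.0000 = 15884.0000
edge 4: (19,39.5)→(3.5,38)  cross = 19·38 − 3.5·39.5 = 583.7500; (r_i+r_j)·cross = 22.5·583.7500 = 13134.3750
Σcross = 837.5000 → A = |Σcross|/2 = 418.7500 mm²
Σ(r_i+r_j)·cross = 30838.2500 → first moment M = |Σ|/6 = 5139.7083
R_c = M/A = 5139.7083/418.7500 = 12.2739 mm
θ = 259° = 4.520403 rad
V = θ·R_c·A = 4.520403·12.2739·418.7500 = 23233.552 mm³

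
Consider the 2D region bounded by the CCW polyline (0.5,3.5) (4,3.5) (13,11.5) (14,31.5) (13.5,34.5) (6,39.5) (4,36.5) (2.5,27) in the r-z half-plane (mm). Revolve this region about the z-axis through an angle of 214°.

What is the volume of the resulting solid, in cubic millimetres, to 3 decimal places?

Profile (r,z), 8 vertices: (0.5,3.5) (4,3.5) (13,11.5) (14,31.5) (13.5,34.5) (6,39.5) (4,36.5) (2.5,27)
edge 0: (0.5,3.5)→(4,3.5)  cross = 0.5·3.5 − 4·3.5 = -12.2500; (r_i+r_j)·cross = 4.5·-12.2500 = -55.1250
edge 1: (4,3.5)→(13,11.5)  cross = 4·11.5 − 13·3.5 = 0.5000; (r_i+r_j)·cross = 17·0.5000 = 8.5000
edge 2: (13,11.5)→(14,31.5)  cross = 13·31.5 − 14·11.5 = 248.5000; (r_i+r_j)·cross = 27·248.5000 = 6709.5000
edge 3: (14,31.5)→(13.5,34.5)  cross = 14·34.5 − 13.5·31.5 = 57.7500; (r_i+r_j)·cross = 27.5·57.7500 = 1588.1250
edge 4: (13.5,34.5)→(6,39.5)  cross = 13.5·39.5 − 6·34.5 = 326.2500; (r_i+r_j)·cross = 19.5·326.2500 = 6361.8750
edge 5: (6,39.5)→(4,36.5)  cross = 6·36.5 − 4·39.5 = 61.0000; (r_i+r_j)·cross = 10·61.0000 = 610.0000
edge 6: (4,36.5)→(2.5,27)  cross = 4·27 − 2.5·36.5 = 16.7500; (r_i+r_j)·cross = 6.5·16.7500 = 108.8750
edge 7: (2.5,27)→(0.5,3.5)  cross = 2.5·3.5 − 0.5·27 = -4.7500; (r_i+r_j)·cross = 3·-4.7500 = -14.2500
Σcross = 693.7500 → A = |Σcross|/2 = 346.8750 mm²
Σ(r_i+r_j)·cross = 15317.5000 → first moment M = |Σ|/6 = 2552.9167
R_c = M/A = 2552.9167/346.8750 = 7.3598 mm
θ = 214° = 3.735005 rad
V = θ·R_c·A = 3.735005·7.3598·346.8750 = 9535.155 mm³

Volume = 9535.155 mm³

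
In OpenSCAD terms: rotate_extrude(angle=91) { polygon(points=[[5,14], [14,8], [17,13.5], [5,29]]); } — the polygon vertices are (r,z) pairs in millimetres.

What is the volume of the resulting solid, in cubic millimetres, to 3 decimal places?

Profile (r,z), 4 vertices: (5,14) (14,8) (17,13.5) (5,29)
edge 0: (5,14)→(14,8)  cross = 5·8 − 14·14 = -156.0000; (r_i+r_j)·cross = 19·-156.0000 = -2964.0000
edge 1: (14,8)→(17,13.5)  cross = 14·13.5 − 17·8 = 53.0000; (r_i+r_j)·cross = 31·53.0000 = 1643.0000
edge 2: (17,13.5)→(5,29)  cross = 17·29 − 5·13.5 = 425.5000; (r_i+r_j)·cross = 22·425.5000 = 9361.0000
edge 3: (5,29)→(5,14)  cross = 5·14 − 5·29 = -75.0000; (r_i+r_j)·cross = 10·-75.0000 = -750.0000
Σcross = 247.5000 → A = |Σcross|/2 = 123.7500 mm²
Σ(r_i+r_j)·cross = 7290.0000 → first moment M = |Σ|/6 = 1215.0000
R_c = M/A = 1215.0000/123.7500 = 9.8182 mm
θ = 91° = 1.588250 rad
V = θ·R_c·A = 1.588250·9.8182·123.7500 = 1929.723 mm³

Volume = 1929.723 mm³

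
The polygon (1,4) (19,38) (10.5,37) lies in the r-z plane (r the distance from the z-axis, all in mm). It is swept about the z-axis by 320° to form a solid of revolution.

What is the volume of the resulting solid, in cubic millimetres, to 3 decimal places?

Volume = 7693.877 mm³

Profile (r,z), 3 vertices: (1,4) (19,38) (10.5,37)
edge 0: (1,4)→(19,38)  cross = 1·38 − 19·4 = -38.0000; (r_i+r_j)·cross = 20·-38.0000 = -760.0000
edge 1: (19,38)→(10.5,37)  cross = 19·37 − 10.5·38 = 304.0000; (r_i+r_j)·cross = 29.5·304.0000 = 8968.0000
edge 2: (10.5,37)→(1,4)  cross = 10.5·4 − 1·37 = 5.0000; (r_i+r_j)·cross = 11.5·5.0000 = 57.5000
Σcross = 271.0000 → A = |Σcross|/2 = 135.5000 mm²
Σ(r_i+r_j)·cross = 8265.5000 → first moment M = |Σ|/6 = 1377.5833
R_c = M/A = 1377.5833/135.5000 = 10.1667 mm
θ = 320° = 5.585054 rad
V = θ·R_c·A = 5.585054·10.1667·135.5000 = 7693.877 mm³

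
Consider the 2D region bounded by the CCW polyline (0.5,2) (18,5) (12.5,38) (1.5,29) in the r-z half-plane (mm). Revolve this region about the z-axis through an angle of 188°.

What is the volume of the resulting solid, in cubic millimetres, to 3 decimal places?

Profile (r,z), 4 vertices: (0.5,2) (18,5) (12.5,38) (1.5,29)
edge 0: (0.5,2)→(18,5)  cross = 0.5·5 − 18·2 = -33.5000; (r_i+r_j)·cross = 18.5·-33.5000 = -619.7500
edge 1: (18,5)→(12.5,38)  cross = 18·38 − 12.5·5 = 621.5000; (r_i+r_j)·cross = 30.5·621.5000 = 18955.7500
edge 2: (12.5,38)→(1.5,29)  cross = 12.5·29 − 1.5·38 = 305.5000; (r_i+r_j)·cross = 14·305.5000 = 4277.0000
edge 3: (1.5,29)→(0.5,2)  cross = 1.5·2 − 0.5·29 = -11.5000; (r_i+r_j)·cross = 2·-11.5000 = -23.0000
Σcross = 882.0000 → A = |Σcross|/2 = 441.0000 mm²
Σ(r_i+r_j)·cross = 22590.0000 → first moment M = |Σ|/6 = 3765.0000
R_c = M/A = 3765.0000/441.0000 = 8.5374 mm
θ = 188° = 3.281219 rad
V = θ·R_c·A = 3.281219·8.5374·441.0000 = 12353.790 mm³

Volume = 12353.790 mm³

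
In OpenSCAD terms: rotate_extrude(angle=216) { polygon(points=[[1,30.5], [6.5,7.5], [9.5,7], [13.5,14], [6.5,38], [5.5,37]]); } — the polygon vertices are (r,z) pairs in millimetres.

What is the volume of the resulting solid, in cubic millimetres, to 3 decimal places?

Volume = 5473.126 mm³

Profile (r,z), 6 vertices: (1,30.5) (6.5,7.5) (9.5,7) (13.5,14) (6.5,38) (5.5,37)
edge 0: (1,30.5)→(6.5,7.5)  cross = 1·7.5 − 6.5·30.5 = -190.7500; (r_i+r_j)·cross = 7.5·-190.7500 = -1430.6250
edge 1: (6.5,7.5)→(9.5,7)  cross = 6.5·7 − 9.5·7.5 = -25.7500; (r_i+r_j)·cross = 16·-25.7500 = -412.0000
edge 2: (9.5,7)→(13.5,14)  cross = 9.5·14 − 13.5·7 = 38.5000; (r_i+r_j)·cross = 23·38.5000 = 885.5000
edge 3: (13.5,14)→(6.5,38)  cross = 13.5·38 − 6.5·14 = 422.0000; (r_i+r_j)·cross = 20·422.0000 = 8440.0000
edge 4: (6.5,38)→(5.5,37)  cross = 6.5·37 − 5.5·38 = 31.5000; (r_i+r_j)·cross = 12·31.5000 = 378.0000
edge 5: (5.5,37)→(1,30.5)  cross = 5.5·30.5 − 1·37 = 130.7500; (r_i+r_j)·cross = 6.5·130.7500 = 849.8750
Σcross = 406.2500 → A = |Σcross|/2 = 203.1250 mm²
Σ(r_i+r_j)·cross = 8710.7500 → first moment M = |Σ|/6 = 1451.7917
R_c = M/A = 1451.7917/203.1250 = 7.1473 mm
θ = 216° = 3.769911 rad
V = θ·R_c·A = 3.769911·7.1473·203.1250 = 5473.126 mm³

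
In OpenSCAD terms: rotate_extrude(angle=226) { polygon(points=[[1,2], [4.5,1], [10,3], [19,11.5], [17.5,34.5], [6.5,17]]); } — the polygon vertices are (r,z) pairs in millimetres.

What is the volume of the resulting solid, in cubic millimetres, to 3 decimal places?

Profile (r,z), 6 vertices: (1,2) (4.5,1) (10,3) (19,11.5) (17.5,34.5) (6.5,17)
edge 0: (1,2)→(4.5,1)  cross = 1·1 − 4.5·2 = -8.0000; (r_i+r_j)·cross = 5.5·-8.0000 = -44.0000
edge 1: (4.5,1)→(10,3)  cross = 4.5·3 − 10·1 = 3.5000; (r_i+r_j)·cross = 14.5·3.5000 = 50.7500
edge 2: (10,3)→(19,11.5)  cross = 10·11.5 − 19·3 = 58.0000; (r_i+r_j)·cross = 29·58.0000 = 1682.0000
edge 3: (19,11.5)→(17.5,34.5)  cross = 19·34.5 − 17.5·11.5 = 454.2500; (r_i+r_j)·cross = 36.5·454.2500 = 16580.1250
edge 4: (17.5,34.5)→(6.5,17)  cross = 17.5·17 − 6.5·34.5 = 73.2500; (r_i+r_j)·cross = 24·73.2500 = 1758.0000
edge 5: (6.5,17)→(1,2)  cross = 6.5·2 − 1·17 = -4.0000; (r_i+r_j)·cross = 7.5·-4.0000 = -30.0000
Σcross = 577.0000 → A = |Σcross|/2 = 288.5000 mm²
Σ(r_i+r_j)·cross = 19996.8750 → first moment M = |Σ|/6 = 3332.8125
R_c = M/A = 3332.8125/288.5000 = 11.5522 mm
θ = 226° = 3.944444 rad
V = θ·R_c·A = 3.944444·11.5522·288.5000 = 13146.093 mm³

Volume = 13146.093 mm³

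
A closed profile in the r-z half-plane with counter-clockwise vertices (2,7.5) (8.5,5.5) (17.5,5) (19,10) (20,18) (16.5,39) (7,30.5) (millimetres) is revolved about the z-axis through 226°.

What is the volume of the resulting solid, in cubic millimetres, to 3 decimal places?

Profile (r,z), 7 vertices: (2,7.5) (8.5,5.5) (17.5,5) (19,10) (20,18) (16.5,39) (7,30.5)
edge 0: (2,7.5)→(8.5,5.5)  cross = 2·5.5 − 8.5·7.5 = -52.7500; (r_i+r_j)·cross = 10.5·-52.7500 = -553.8750
edge 1: (8.5,5.5)→(17.5,5)  cross = 8.5·5 − 17.5·5.5 = -53.7500; (r_i+r_j)·cross = 26·-53.7500 = -1397.5000
edge 2: (17.5,5)→(19,10)  cross = 17.5·10 − 19·5 = 80.0000; (r_i+r_j)·cross = 36.5·80.0000 = 2920.0000
edge 3: (19,10)→(20,18)  cross = 19·18 − 20·10 = 142.0000; (r_i+r_j)·cross = 39·142.0000 = 5538.0000
edge 4: (20,18)→(16.5,39)  cross = 20·39 − 16.5·18 = 483.0000; (r_i+r_j)·cross = 36.5·483.0000 = 17629.5000
edge 5: (16.5,39)→(7,30.5)  cross = 16.5·30.5 − 7·39 = 230.2500; (r_i+r_j)·cross = 23.5·230.2500 = 5410.8750
edge 6: (7,30.5)→(2,7.5)  cross = 7·7.5 − 2·30.5 = -8.5000; (r_i+r_j)·cross = 9·-8.5000 = -76.5000
Σcross = 820.2500 → A = |Σcross|/2 = 410.1250 mm²
Σ(r_i+r_j)·cross = 29470.5000 → first moment M = |Σ|/6 = 4911.7500
R_c = M/A = 4911.7500/410.1250 = 11.9762 mm
θ = 226° = 3.944444 rad
V = θ·R_c·A = 3.944444·11.9762·410.1250 = 19374.123 mm³

Volume = 19374.123 mm³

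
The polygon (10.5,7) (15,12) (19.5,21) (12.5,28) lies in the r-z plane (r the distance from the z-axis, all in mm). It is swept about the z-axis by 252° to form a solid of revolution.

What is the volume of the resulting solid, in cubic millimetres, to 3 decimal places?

Volume = 5609.575 mm³

Profile (r,z), 4 vertices: (10.5,7) (15,12) (19.5,21) (12.5,28)
edge 0: (10.5,7)→(15,12)  cross = 10.5·12 − 15·7 = 21.0000; (r_i+r_j)·cross = 25.5·21.0000 = 535.5000
edge 1: (15,12)→(19.5,21)  cross = 15·21 − 19.5·12 = 81.0000; (r_i+r_j)·cross = 34.5·81.0000 = 2794.5000
edge 2: (19.5,21)→(12.5,28)  cross = 19.5·28 − 12.5·21 = 283.5000; (r_i+r_j)·cross = 32·283.5000 = 9072.0000
edge 3: (12.5,28)→(10.5,7)  cross = 12.5·7 − 10.5·28 = -206.5000; (r_i+r_j)·cross = 23·-206.5000 = -4749.5000
Σcross = 179.0000 → A = |Σcross|/2 = 89.5000 mm²
Σ(r_i+r_j)·cross = 7652.5000 → first moment M = |Σ|/6 = 1275.4167
R_c = M/A = 1275.4167/89.5000 = 14.2505 mm
θ = 252° = 4.398230 rad
V = θ·R_c·A = 4.398230·14.2505·89.5000 = 5609.575 mm³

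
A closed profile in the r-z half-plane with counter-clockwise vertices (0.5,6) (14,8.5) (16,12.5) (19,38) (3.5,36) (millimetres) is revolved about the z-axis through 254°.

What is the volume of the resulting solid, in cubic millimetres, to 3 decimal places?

Volume = 18760.017 mm³

Profile (r,z), 5 vertices: (0.5,6) (14,8.5) (16,12.5) (19,38) (3.5,36)
edge 0: (0.5,6)→(14,8.5)  cross = 0.5·8.5 − 14·6 = -79.7500; (r_i+r_j)·cross = 14.5·-79.7500 = -1156.3750
edge 1: (14,8.5)→(16,12.5)  cross = 14·12.5 − 16·8.5 = 39.0000; (r_i+r_j)·cross = 30·39.0000 = 1170.0000
edge 2: (16,12.5)→(19,38)  cross = 16·38 − 19·12.5 = 370.5000; (r_i+r_j)·cross = 35·370.5000 = 12967.5000
edge 3: (19,38)→(3.5,36)  cross = 19·36 − 3.5·38 = 551.0000; (r_i+r_j)·cross = 22.5·551.0000 = 12397.5000
edge 4: (3.5,36)→(0.5,6)  cross = 3.5·6 − 0.5·36 = 3.0000; (r_i+r_j)·cross = 4·3.0000 = 12.0000
Σcross = 883.7500 → A = |Σcross|/2 = 441.8750 mm²
Σ(r_i+r_j)·cross = 25390.6250 → first moment M = |Σ|/6 = 4231.7708
R_c = M/A = 4231.7708/441.8750 = 9.5769 mm
θ = 254° = 4.433136 rad
V = θ·R_c·A = 4.433136·9.5769·441.8750 = 18760.017 mm³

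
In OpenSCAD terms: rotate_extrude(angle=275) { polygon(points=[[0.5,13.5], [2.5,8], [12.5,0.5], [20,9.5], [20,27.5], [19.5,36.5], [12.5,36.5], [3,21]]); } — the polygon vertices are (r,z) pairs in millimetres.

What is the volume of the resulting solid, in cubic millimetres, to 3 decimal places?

Volume = 27733.609 mm³

Profile (r,z), 8 vertices: (0.5,13.5) (2.5,8) (12.5,0.5) (20,9.5) (20,27.5) (19.5,36.5) (12.5,36.5) (3,21)
edge 0: (0.5,13.5)→(2.5,8)  cross = 0.5·8 − 2.5·13.5 = -29.7500; (r_i+r_j)·cross = 3·-29.7500 = -89.2500
edge 1: (2.5,8)→(12.5,0.5)  cross = 2.5·0.5 − 12.5·8 = -98.7500; (r_i+r_j)·cross = 15·-98.7500 = -1481.2500
edge 2: (12.5,0.5)→(20,9.5)  cross = 12.5·9.5 − 20·0.5 = 108.7500; (r_i+r_j)·cross = 32.5·108.7500 = 3534.3750
edge 3: (20,9.5)→(20,27.5)  cross = 20·27.5 − 20·9.5 = 360.0000; (r_i+r_j)·cross = 40·360.0000 = 14400.0000
edge 4: (20,27.5)→(19.5,36.5)  cross = 20·36.5 − 19.5·27.5 = 193.7500; (r_i+r_j)·cross = 39.5·193.7500 = 7653.1250
edge 5: (19.5,36.5)→(12.5,36.5)  cross = 19.5·36.5 − 12.5·36.5 = 255.5000; (r_i+r_j)·cross = 32·255.5000 = 8176.0000
edge 6: (12.5,36.5)→(3,21)  cross = 12.5·21 − 3·36.5 = 153.0000; (r_i+r_j)·cross = 15.5·153.0000 = 2371.5000
edge 7: (3,21)→(0.5,13.5)  cross = 3·13.5 − 0.5·21 = 30.0000; (r_i+r_j)·cross = 3.5·30.0000 = 105.0000
Σcross = 972.5000 → A = |Σcross|/2 = 486.2500 mm²
Σ(r_i+r_j)·cross = 34669.5000 → first moment M = |Σ|/6 = 5778.2500
R_c = M/A = 5778.2500/486.2500 = 11.8833 mm
θ = 275° = 4.799655 rad
V = θ·R_c·A = 4.799655·11.8833·486.2500 = 27733.609 mm³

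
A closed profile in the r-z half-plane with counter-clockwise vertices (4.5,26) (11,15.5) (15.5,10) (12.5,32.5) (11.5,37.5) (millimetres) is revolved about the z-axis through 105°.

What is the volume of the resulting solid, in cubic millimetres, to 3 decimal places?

Profile (r,z), 5 vertices: (4.5,26) (11,15.5) (15.5,10) (12.5,32.5) (11.5,37.5)
edge 0: (4.5,26)→(11,15.5)  cross = 4.5·15.5 − 11·26 = -216.2500; (r_i+r_j)·cross = 15.5·-216.2500 = -3351.8750
edge 1: (11,15.5)→(15.5,10)  cross = 11·10 − 15.5·15.5 = -130.2500; (r_i+r_j)·cross = 26.5·-130.2500 = -3451.6250
edge 2: (15.5,10)→(12.5,32.5)  cross = 15.5·32.5 − 12.5·10 = 378.7500; (r_i+r_j)·cross = 28·378.7500 = 10605.0000
edge 3: (12.5,32.5)→(11.5,37.5)  cross = 12.5·37.5 − 11.5·32.5 = 95.0000; (r_i+r_j)·cross = 24·95.0000 = 2280.0000
edge 4: (11.5,37.5)→(4.5,26)  cross = 11.5·26 − 4.5·37.5 = 130.2500; (r_i+r_j)·cross = 16·130.2500 = 2084.0000
Σcross = 257.5000 → A = |Σcross|/2 = 128.7500 mm²
Σ(r_i+r_j)·cross = 8165.5000 → first moment M = |Σ|/6 = 1360.9167
R_c = M/A = 1360.9167/128.7500 = 10.5702 mm
θ = 105° = 1.832596 rad
V = θ·R_c·A = 1.832596·10.5702·128.7500 = 2494.010 mm³

Volume = 2494.010 mm³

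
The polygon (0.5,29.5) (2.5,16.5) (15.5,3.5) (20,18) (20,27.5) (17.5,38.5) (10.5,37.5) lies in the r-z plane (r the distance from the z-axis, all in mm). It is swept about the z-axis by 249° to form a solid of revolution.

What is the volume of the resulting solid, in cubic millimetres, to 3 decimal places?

Profile (r,z), 7 vertices: (0.5,29.5) (2.5,16.5) (15.5,3.5) (20,18) (20,27.5) (17.5,38.5) (10.5,37.5)
edge 0: (0.5,29.5)→(2.5,16.5)  cross = 0.5·16.5 − 2.5·29.5 = -65.5000; (r_i+r_j)·cross = 3·-65.5000 = -196.5000
edge 1: (2.5,16.5)→(15.5,3.5)  cross = 2.5·3.5 − 15.5·16.5 = -247.0000; (r_i+r_j)·cross = 18·-247.0000 = -4446.0000
edge 2: (15.5,3.5)→(20,18)  cross = 15.5·18 − 20·3.5 = 209.0000; (r_i+r_j)·cross = 35.5·209.0000 = 7419.5000
edge 3: (20,18)→(20,27.5)  cross = 20·27.5 − 20·18 = 190.0000; (r_i+r_j)·cross = 40·190.0000 = 7600.0000
edge 4: (20,27.5)→(17.5,38.5)  cross = 20·38.5 − 17.5·27.5 = 288.7500; (r_i+r_j)·cross = 37.5·288.7500 = 10828.1250
edge 5: (17.5,38.5)→(10.5,37.5)  cross = 17.5·37.5 − 10.5·38.5 = 252.0000; (r_i+r_j)·cross = 28·252.0000 = 7056.0000
edge 6: (10.5,37.5)→(0.5,29.5)  cross = 10.5·29.5 − 0.5·37.5 = 291.0000; (r_i+r_j)·cross = 11·291.0000 = 3201.0000
Σcross = 918.2500 → A = |Σcross|/2 = 459.1250 mm²
Σ(r_i+r_j)·cross = 31462.1250 → first moment M = |Σ|/6 = 5243.6875
R_c = M/A = 5243.6875/459.1250 = 11.4210 mm
θ = 249° = 4.345870 rad
V = θ·R_c·A = 4.345870·11.4210·459.1250 = 22788.383 mm³

Volume = 22788.383 mm³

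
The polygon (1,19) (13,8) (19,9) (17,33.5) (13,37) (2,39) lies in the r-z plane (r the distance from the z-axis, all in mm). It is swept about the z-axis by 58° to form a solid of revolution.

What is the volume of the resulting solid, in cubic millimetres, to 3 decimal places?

Profile (r,z), 6 vertices: (1,19) (13,8) (19,9) (17,33.5) (13,37) (2,39)
edge 0: (1,19)→(13,8)  cross = 1·8 − 13·19 = -239.0000; (r_i+r_j)·cross = 14·-239.0000 = -3346.0000
edge 1: (13,8)→(19,9)  cross = 13·9 − 19·8 = -35.0000; (r_i+r_j)·cross = 32·-35.0000 = -1120.0000
edge 2: (19,9)→(17,33.5)  cross = 19·33.5 − 17·9 = 483.5000; (r_i+r_j)·cross = 36·483.5000 = 17406.0000
edge 3: (17,33.5)→(13,37)  cross = 17·37 − 13·33.5 = 193.5000; (r_i+r_j)·cross = 30·193.5000 = 5805.0000
edge 4: (13,37)→(2,39)  cross = 13·39 − 2·37 = 433.0000; (r_i+r_j)·cross = 15·433.0000 = 6495.0000
edge 5: (2,39)→(1,19)  cross = 2·19 − 1·39 = -1.0000; (r_i+r_j)·cross = 3·-1.0000 = -3.0000
Σcross = 835.0000 → A = |Σcross|/2 = 417.5000 mm²
Σ(r_i+r_j)·cross = 25237.0000 → first moment M = |Σ|/6 = 4206.1667
R_c = M/A = 4206.1667/417.5000 = 10.0747 mm
θ = 58° = 1.012291 rad
V = θ·R_c·A = 1.012291·10.0747·417.5000 = 4257.865 mm³

Volume = 4257.865 mm³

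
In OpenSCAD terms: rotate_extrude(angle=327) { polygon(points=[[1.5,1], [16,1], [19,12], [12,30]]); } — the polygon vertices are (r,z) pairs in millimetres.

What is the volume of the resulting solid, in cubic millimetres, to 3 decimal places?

Profile (r,z), 4 vertices: (1.5,1) (16,1) (19,12) (12,30)
edge 0: (1.5,1)→(16,1)  cross = 1.5·1 − 16·1 = -14.5000; (r_i+r_j)·cross = 17.5·-14.5000 = -253.7500
edge 1: (16,1)→(19,12)  cross = 16·12 − 19·1 = 173.0000; (r_i+r_j)·cross = 35·173.0000 = 6055.0000
edge 2: (19,12)→(12,30)  cross = 19·30 − 12·12 = 426.0000; (r_i+r_j)·cross = 31·426.0000 = 13206.0000
edge 3: (12,30)→(1.5,1)  cross = 12·1 − 1.5·30 = -33.0000; (r_i+r_j)·cross = 13.5·-33.0000 = -445.5000
Σcross = 551.5000 → A = |Σcross|/2 = 275.7500 mm²
Σ(r_i+r_j)·cross = 18561.7500 → first moment M = |Σ|/6 = 3093.6250
R_c = M/A = 3093.6250/275.7500 = 11.2189 mm
θ = 327° = 5.707227 rad
V = θ·R_c·A = 5.707227·11.2189·275.7500 = 17656.019 mm³

Volume = 17656.019 mm³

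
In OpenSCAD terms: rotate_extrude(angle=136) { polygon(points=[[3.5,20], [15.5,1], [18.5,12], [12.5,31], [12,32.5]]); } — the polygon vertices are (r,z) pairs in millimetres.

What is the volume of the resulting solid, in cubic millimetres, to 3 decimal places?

Volume = 6249.023 mm³

Profile (r,z), 5 vertices: (3.5,20) (15.5,1) (18.5,12) (12.5,31) (12,32.5)
edge 0: (3.5,20)→(15.5,1)  cross = 3.5·1 − 15.5·20 = -306.5000; (r_i+r_j)·cross = 19·-306.5000 = -5823.5000
edge 1: (15.5,1)→(18.5,12)  cross = 15.5·12 − 18.5·1 = 167.5000; (r_i+r_j)·cross = 34·167.5000 = 5695.0000
edge 2: (18.5,12)→(12.5,31)  cross = 18.5·31 − 12.5·12 = 423.5000; (r_i+r_j)·cross = 31·423.5000 = 13128.5000
edge 3: (12.5,31)→(12,32.5)  cross = 12.5·32.5 − 12·31 = 34.2500; (r_i+r_j)·cross = 24.5·34.2500 = 839.1250
edge 4: (12,32.5)→(3.5,20)  cross = 12·20 − 3.5·32.5 = 126.2500; (r_i+r_j)·cross = 15.5·126.2500 = 1956.8750
Σcross = 445.0000 → A = |Σcross|/2 = 222.5000 mm²
Σ(r_i+r_j)·cross = 15796.0000 → first moment M = |Σ|/6 = 2632.6667
R_c = M/A = 2632.6667/222.5000 = 11.8322 mm
θ = 136° = 2.373648 rad
V = θ·R_c·A = 2.373648·11.8322·222.5000 = 6249.023 mm³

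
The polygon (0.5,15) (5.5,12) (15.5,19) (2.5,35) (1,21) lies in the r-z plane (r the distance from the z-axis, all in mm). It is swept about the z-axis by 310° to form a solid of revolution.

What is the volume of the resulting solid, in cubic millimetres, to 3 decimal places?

Volume = 6138.687 mm³

Profile (r,z), 5 vertices: (0.5,15) (5.5,12) (15.5,19) (2.5,35) (1,21)
edge 0: (0.5,15)→(5.5,12)  cross = 0.5·12 − 5.5·15 = -76.5000; (r_i+r_j)·cross = 6·-76.5000 = -459.0000
edge 1: (5.5,12)→(15.5,19)  cross = 5.5·19 − 15.5·12 = -81.5000; (r_i+r_j)·cross = 21·-81.5000 = -1711.5000
edge 2: (15.5,19)→(2.5,35)  cross = 15.5·35 − 2.5·19 = 495.0000; (r_i+r_j)·cross = 18·495.0000 = 8910.0000
edge 3: (2.5,35)→(1,21)  cross = 2.5·21 − 1·35 = 17.5000; (r_i+r_j)·cross = 3.5·17.5000 = 61.2500
edge 4: (1,21)→(0.5,15)  cross = 1·15 − 0.5·21 = 4.5000; (r_i+r_j)·cross = 1.5·4.5000 = 6.7500
Σcross = 359.0000 → A = |Σcross|/2 = 179.5000 mm²
Σ(r_i+r_j)·cross = 6807.5000 → first moment M = |Σ|/6 = 1134.5833
R_c = M/A = 1134.5833/179.5000 = 6.3208 mm
θ = 310° = 5.410521 rad
V = θ·R_c·A = 5.410521·6.3208·179.5000 = 6138.687 mm³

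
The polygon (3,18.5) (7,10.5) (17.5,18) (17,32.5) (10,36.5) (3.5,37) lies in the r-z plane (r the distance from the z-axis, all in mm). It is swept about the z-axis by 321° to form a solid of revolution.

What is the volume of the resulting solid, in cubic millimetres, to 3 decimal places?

Profile (r,z), 6 vertices: (3,18.5) (7,10.5) (17.5,18) (17,32.5) (10,36.5) (3.5,37)
edge 0: (3,18.5)→(7,10.5)  cross = 3·10.5 − 7·18.5 = -98.0000; (r_i+r_j)·cross = 10·-98.0000 = -980.0000
edge 1: (7,10.5)→(17.5,18)  cross = 7·18 − 17.5·10.5 = -57.7500; (r_i+r_j)·cross = 24.5·-57.7500 = -1414.8750
edge 2: (17.5,18)→(17,32.5)  cross = 17.5·32.5 − 17·18 = 262.7500; (r_i+r_j)·cross = 34.5·262.7500 = 9064.8750
edge 3: (17,32.5)→(10,36.5)  cross = 17·36.5 − 10·32.5 = 295.5000; (r_i+r_j)·cross = 27·295.5000 = 7978.5000
edge 4: (10,36.5)→(3.5,37)  cross = 10·37 − 3.5·36.5 = 242.2500; (r_i+r_j)·cross = 13.5·242.2500 = 3270.3750
edge 5: (3.5,37)→(3,18.5)  cross = 3.5·18.5 − 3·37 = -46.2500; (r_i+r_j)·cross = 6.5·-46.2500 = -300.6250
Σcross = 598.5000 → A = |Σcross|/2 = 299.2500 mm²
Σ(r_i+r_j)·cross = 17618.2500 → first moment M = |Σ|/6 = 2936.3750
R_c = M/A = 2936.3750/299.2500 = 9.8124 mm
θ = 321° = 5.602507 rad
V = θ·R_c·A = 5.602507·9.8124·299.2500 = 16451.061 mm³

Volume = 16451.061 mm³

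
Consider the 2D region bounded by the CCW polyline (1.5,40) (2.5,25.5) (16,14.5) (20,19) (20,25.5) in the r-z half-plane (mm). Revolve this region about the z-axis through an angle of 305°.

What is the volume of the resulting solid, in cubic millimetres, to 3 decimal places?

Volume = 13270.207 mm³

Profile (r,z), 5 vertices: (1.5,40) (2.5,25.5) (16,14.5) (20,19) (20,25.5)
edge 0: (1.5,40)→(2.5,25.5)  cross = 1.5·25.5 − 2.5·40 = -61.7500; (r_i+r_j)·cross = 4·-61.7500 = -247.0000
edge 1: (2.5,25.5)→(16,14.5)  cross = 2.5·14.5 − 16·25.5 = -371.7500; (r_i+r_j)·cross = 18.5·-371.7500 = -6877.3750
edge 2: (16,14.5)→(20,19)  cross = 16·19 − 20·14.5 = 14.0000; (r_i+r_j)·cross = 36·14.0000 = 504.0000
edge 3: (20,19)→(20,25.5)  cross = 20·25.5 − 20·19 = 130.0000; (r_i+r_j)·cross = 40·130.0000 = 5200.0000
edge 4: (20,25.5)→(1.5,40)  cross = 20·40 − 1.5·25.5 = 761.7500; (r_i+r_j)·cross = 21.5·761.7500 = 16377.6250
Σcross = 472.2500 → A = |Σcross|/2 = 236.1250 mm²
Σ(r_i+r_j)·cross = 14957.2500 → first moment M = |Σ|/6 = 2492.8750
R_c = M/A = 2492.8750/236.1250 = 10.5574 mm
θ = 305° = 5.323254 rad
V = θ·R_c·A = 5.323254·10.5574·236.1250 = 13270.207 mm³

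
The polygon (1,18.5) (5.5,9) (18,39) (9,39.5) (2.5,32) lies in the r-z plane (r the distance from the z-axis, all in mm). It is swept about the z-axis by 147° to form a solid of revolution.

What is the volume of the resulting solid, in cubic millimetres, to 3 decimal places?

Volume = 5378.050 mm³

Profile (r,z), 5 vertices: (1,18.5) (5.5,9) (18,39) (9,39.5) (2.5,32)
edge 0: (1,18.5)→(5.5,9)  cross = 1·9 − 5.5·18.5 = -92.7500; (r_i+r_j)·cross = 6.5·-92.7500 = -602.8750
edge 1: (5.5,9)→(18,39)  cross = 5.5·39 − 18·9 = 52.5000; (r_i+r_j)·cross = 23.5·52.5000 = 1233.7500
edge 2: (18,39)→(9,39.5)  cross = 18·39.5 − 9·39 = 360.0000; (r_i+r_j)·cross = 27·360.0000 = 9720.0000
edge 3: (9,39.5)→(2.5,32)  cross = 9·32 − 2.5·39.5 = 189.2500; (r_i+r_j)·cross = 11.5·189.2500 = 2176.3750
edge 4: (2.5,32)→(1,18.5)  cross = 2.5·18.5 − 1·32 = 14.2500; (r_i+r_j)·cross = 3.5·14.2500 = 49.8750
Σcross = 523.2500 → A = |Σcross|/2 = 261.6250 mm²
Σ(r_i+r_j)·cross = 12577.1250 → first moment M = |Σ|/6 = 2096.1875
R_c = M/A = 2096.1875/261.6250 = 8.0122 mm
θ = 147° = 2.565634 rad
V = θ·R_c·A = 2.565634·8.0122·261.6250 = 5378.050 mm³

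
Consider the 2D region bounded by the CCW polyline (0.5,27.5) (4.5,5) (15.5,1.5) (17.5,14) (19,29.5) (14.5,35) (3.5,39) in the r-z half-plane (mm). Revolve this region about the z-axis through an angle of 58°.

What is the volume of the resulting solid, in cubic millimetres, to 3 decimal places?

Volume = 5000.127 mm³

Profile (r,z), 7 vertices: (0.5,27.5) (4.5,5) (15.5,1.5) (17.5,14) (19,29.5) (14.5,35) (3.5,39)
edge 0: (0.5,27.5)→(4.5,5)  cross = 0.5·5 − 4.5·27.5 = -121.2500; (r_i+r_j)·cross = 5·-121.2500 = -606.2500
edge 1: (4.5,5)→(15.5,1.5)  cross = 4.5·1.5 − 15.5·5 = -70.7500; (r_i+r_j)·cross = 20·-70.7500 = -1415.0000
edge 2: (15.5,1.5)→(17.5,14)  cross = 15.5·14 − 17.5·1.5 = 190.7500; (r_i+r_j)·cross = 33·190.7500 = 6294.7500
edge 3: (17.5,14)→(19,29.5)  cross = 17.5·29.5 − 19·14 = 250.2500; (r_i+r_j)·cross = 36.5·250.2500 = 9134.1250
edge 4: (19,29.5)→(14.5,35)  cross = 19·35 − 14.5·29.5 = 237.2500; (r_i+r_j)·cross = 33.5·237.2500 = 7947.8750
edge 5: (14.5,35)→(3.5,39)  cross = 14.5·39 − 3.5·35 = 443.0000; (r_i+r_j)·cross = 18·443.0000 = 7974.0000
edge 6: (3.5,39)→(0.5,27.5)  cross = 3.5·27.5 − 0.5·39 = 76.7500; (r_i+r_j)·cross = 4·76.7500 = 307.0000
Σcross = 1006.0000 → A = |Σcross|/2 = 503.0000 mm²
Σ(r_i+r_j)·cross = 29636.5000 → first moment M = |Σ|/6 = 4939.4167
R_c = M/A = 4939.4167/503.0000 = 9.8199 mm
θ = 58° = 1.012291 rad
V = θ·R_c·A = 1.012291·9.8199·503.0000 = 5000.127 mm³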